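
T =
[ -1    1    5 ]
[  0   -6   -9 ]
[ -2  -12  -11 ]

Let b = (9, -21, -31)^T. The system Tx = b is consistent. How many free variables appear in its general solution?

1

Row reduce the augmented matrix [T | b].
R3 ← R3 − (2)·R1: [0, -14, -21, -49]
R3 ← R3 − (7/3)·R2: [0, 0, 0, 0]
The echelon form has 2 nonzero rows, and every pivot lies in the first 3 columns, so rank(T) = rank([T|b]) = 2.
The system is consistent.
Free variables = (unknowns) − (rank) = 3 − 2 = 1.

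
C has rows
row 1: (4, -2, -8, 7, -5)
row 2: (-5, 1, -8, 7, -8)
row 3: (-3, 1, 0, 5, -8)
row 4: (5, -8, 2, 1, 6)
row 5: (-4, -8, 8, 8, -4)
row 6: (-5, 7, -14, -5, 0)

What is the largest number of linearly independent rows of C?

5

Row reduce to echelon form.
R2 ← R2 + (5/4)·R1: [0, -3/2, -18, 63/4, -57/4]
R3 ← R3 + (3/4)·R1: [0, -1/2, -6, 41/4, -47/4]
R4 ← R4 − (5/4)·R1: [0, -11/2, 12, -31/4, 49/4]
R5 ← R5 + R1: [0, -10, 0, 15, -9]
R6 ← R6 + (5/4)·R1: [0, 9/2, -24, 15/4, -25/4]
R3 ← R3 − (1/3)·R2: [0, 0, 0, 5, -7]
R4 ← R4 − (11/3)·R2: [0, 0, 78, -131/2, 129/2]
R5 ← R5 − (20/3)·R2: [0, 0, 120, -90, 86]
R6 ← R6 + (3)·R2: [0, 0, -78, 51, -49]
Swap R3 ↔ R4
R5 ← R5 − (20/13)·R3: [0, 0, 0, 140/13, -172/13]
R6 ← R6 + R3: [0, 0, 0, -29/2, 31/2]
R5 ← R5 − (28/13)·R4: [0, 0, 0, 0, 24/13]
R6 ← R6 + (29/10)·R4: [0, 0, 0, 0, -24/5]
R6 ← R6 + (13/5)·R5: [0, 0, 0, 0, 0]
Echelon form has 5 nonzero rows, so rank(C) = 5.
The rank gives the maximum number of linearly independent rows: 5.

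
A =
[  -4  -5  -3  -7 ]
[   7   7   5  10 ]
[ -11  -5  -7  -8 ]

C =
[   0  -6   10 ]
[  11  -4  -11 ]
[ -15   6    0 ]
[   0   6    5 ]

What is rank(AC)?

First compute AC:
[[-10, -16, -20],
 [  2,  20,  43],
 [ 50,  -4, -95]]
Now row reduce the product.
R2 ← R2 + (1/5)·R1: [0, 84/5, 39]
R3 ← R3 + (5)·R1: [0, -84, -195]
R3 ← R3 + (5)·R2: [0, 0, 0]
2 nonzero rows, so rank(AC) = 2.

2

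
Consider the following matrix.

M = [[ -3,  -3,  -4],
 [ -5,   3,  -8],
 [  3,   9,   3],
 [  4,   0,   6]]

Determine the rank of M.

2

Row reduce to echelon form.
R2 ← R2 − (5/3)·R1: [0, 8, -4/3]
R3 ← R3 + R1: [0, 6, -1]
R4 ← R4 + (4/3)·R1: [0, -4, 2/3]
R3 ← R3 − (3/4)·R2: [0, 0, 0]
R4 ← R4 + (1/2)·R2: [0, 0, 0]
Echelon form has 2 nonzero rows, so rank(M) = 2.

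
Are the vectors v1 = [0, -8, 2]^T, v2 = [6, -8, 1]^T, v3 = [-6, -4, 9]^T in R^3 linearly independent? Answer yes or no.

Form the matrix with these vectors as rows and row reduce.
Swap R1 ↔ R2
R3 ← R3 + R1: [0, -12, 10]
R3 ← R3 − (3/2)·R2: [0, 0, 7]
3 nonzero rows, so the 3 vectors span a space of dimension 3.
Since 3 = 3, the vectors are linearly independent.

yes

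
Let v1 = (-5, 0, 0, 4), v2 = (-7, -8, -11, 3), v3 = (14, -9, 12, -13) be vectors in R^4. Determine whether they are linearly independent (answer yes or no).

yes

Form the matrix with these vectors as rows and row reduce.
R2 ← R2 − (7/5)·R1: [0, -8, -11, -13/5]
R3 ← R3 + (14/5)·R1: [0, -9, 12, -9/5]
R3 ← R3 − (9/8)·R2: [0, 0, 195/8, 9/8]
3 nonzero rows, so the 3 vectors span a space of dimension 3.
Since 3 = 3, the vectors are linearly independent.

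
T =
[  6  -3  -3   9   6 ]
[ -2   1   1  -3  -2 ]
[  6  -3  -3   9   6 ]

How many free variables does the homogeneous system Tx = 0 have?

Row reduce to echelon form.
R2 ← R2 + (1/3)·R1: [0, 0, 0, 0, 0]
R3 ← R3 − R1: [0, 0, 0, 0, 0]
1 nonzero row, so rank(T) = 1.
T has 5 columns; by rank–nullity, nullity = 5 − 1 = 4.

4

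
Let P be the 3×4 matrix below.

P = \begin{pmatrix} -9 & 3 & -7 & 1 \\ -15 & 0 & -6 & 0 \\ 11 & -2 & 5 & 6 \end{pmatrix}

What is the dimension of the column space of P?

3

Row reduce to echelon form.
R2 ← R2 − (5/3)·R1: [0, -5, 17/3, -5/3]
R3 ← R3 + (11/9)·R1: [0, 5/3, -32/9, 65/9]
R3 ← R3 + (1/3)·R2: [0, 0, -5/3, 20/3]
Echelon form has 3 nonzero rows, so rank(P) = 3.
The column space has dimension equal to the rank: 3.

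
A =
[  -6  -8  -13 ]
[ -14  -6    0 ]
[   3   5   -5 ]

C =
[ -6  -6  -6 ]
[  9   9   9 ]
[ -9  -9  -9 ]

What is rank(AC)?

First compute AC:
[[ 81,  81,  81],
 [ 30,  30,  30],
 [ 72,  72,  72]]
Now row reduce the product.
R2 ← R2 − (10/27)·R1: [0, 0, 0]
R3 ← R3 − (8/9)·R1: [0, 0, 0]
1 nonzero row, so rank(AC) = 1.

1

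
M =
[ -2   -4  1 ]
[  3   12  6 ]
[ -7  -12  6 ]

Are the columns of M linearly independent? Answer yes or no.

Row reduce M to echelon form.
R2 ← R2 + (3/2)·R1: [0, 6, 15/2]
R3 ← R3 − (7/2)·R1: [0, 2, 5/2]
R3 ← R3 − (1/3)·R2: [0, 0, 0]
2 pivots among 3 columns.
Only 2 < 3 pivot columns, so the columns are linearly dependent.

no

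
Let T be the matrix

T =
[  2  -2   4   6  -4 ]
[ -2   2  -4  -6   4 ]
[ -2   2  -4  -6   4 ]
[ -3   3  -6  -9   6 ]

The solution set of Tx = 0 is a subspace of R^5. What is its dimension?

Row reduce to echelon form.
R2 ← R2 + R1: [0, 0, 0, 0, 0]
R3 ← R3 + R1: [0, 0, 0, 0, 0]
R4 ← R4 + (3/2)·R1: [0, 0, 0, 0, 0]
1 nonzero row, so rank(T) = 1.
T has 5 columns; by rank–nullity, nullity = 5 − 1 = 4.

4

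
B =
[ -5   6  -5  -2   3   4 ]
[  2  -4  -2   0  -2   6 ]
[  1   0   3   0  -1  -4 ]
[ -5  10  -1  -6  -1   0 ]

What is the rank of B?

3

Row reduce to echelon form.
R2 ← R2 + (2/5)·R1: [0, -8/5, -4, -4/5, -4/5, 38/5]
R3 ← R3 + (1/5)·R1: [0, 6/5, 2, -2/5, -2/5, -16/5]
R4 ← R4 − R1: [0, 4, 4, -4, -4, -4]
R3 ← R3 + (3/4)·R2: [0, 0, -1, -1, -1, 5/2]
R4 ← R4 + (5/2)·R2: [0, 0, -6, -6, -6, 15]
R4 ← R4 − (6)·R3: [0, 0, 0, 0, 0, 0]
Echelon form has 3 nonzero rows, so rank(B) = 3.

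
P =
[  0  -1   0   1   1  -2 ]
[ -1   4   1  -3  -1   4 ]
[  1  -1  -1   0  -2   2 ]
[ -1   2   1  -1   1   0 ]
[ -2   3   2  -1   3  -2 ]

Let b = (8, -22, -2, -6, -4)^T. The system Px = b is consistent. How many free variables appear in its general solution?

4

Row reduce the augmented matrix [P | b].
Swap R1 ↔ R2
R3 ← R3 + R1: [0, 3, 0, -3, -3, 6, -24]
R4 ← R4 − R1: [0, -2, 0, 2, 2, -4, 16]
R5 ← R5 − (2)·R1: [0, -5, 0, 5, 5, -10, 40]
R3 ← R3 + (3)·R2: [0, 0, 0, 0, 0, 0, 0]
R4 ← R4 − (2)·R2: [0, 0, 0, 0, 0, 0, 0]
R5 ← R5 − (5)·R2: [0, 0, 0, 0, 0, 0, 0]
The echelon form has 2 nonzero rows, and every pivot lies in the first 6 columns, so rank(P) = rank([P|b]) = 2.
The system is consistent.
Free variables = (unknowns) − (rank) = 6 − 2 = 4.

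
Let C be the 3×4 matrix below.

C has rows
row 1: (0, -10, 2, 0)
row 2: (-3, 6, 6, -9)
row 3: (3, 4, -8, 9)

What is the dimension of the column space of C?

Row reduce to echelon form.
Swap R1 ↔ R2
R3 ← R3 + R1: [0, 10, -2, 0]
R3 ← R3 + R2: [0, 0, 0, 0]
Echelon form has 2 nonzero rows, so rank(C) = 2.
The column space has dimension equal to the rank: 2.

2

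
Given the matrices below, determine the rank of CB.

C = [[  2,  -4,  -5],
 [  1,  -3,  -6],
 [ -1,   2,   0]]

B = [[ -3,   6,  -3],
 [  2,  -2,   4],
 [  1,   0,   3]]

2

First compute CB:
[[-19,  20, -37],
 [-15,  12, -33],
 [  7, -10,  11]]
Now row reduce the product.
R2 ← R2 − (15/19)·R1: [0, -72/19, -72/19]
R3 ← R3 + (7/19)·R1: [0, -50/19, -50/19]
R3 ← R3 − (25/36)·R2: [0, 0, 0]
2 nonzero rows, so rank(CB) = 2.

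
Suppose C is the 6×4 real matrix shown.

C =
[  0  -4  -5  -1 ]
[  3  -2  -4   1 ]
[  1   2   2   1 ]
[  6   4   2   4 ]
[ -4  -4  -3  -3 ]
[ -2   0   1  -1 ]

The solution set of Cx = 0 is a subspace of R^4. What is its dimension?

Row reduce to echelon form.
Swap R1 ↔ R2
R3 ← R3 − (1/3)·R1: [0, 8/3, 10/3, 2/3]
R4 ← R4 − (2)·R1: [0, 8, 10, 2]
R5 ← R5 + (4/3)·R1: [0, -20/3, -25/3, -5/3]
R6 ← R6 + (2/3)·R1: [0, -4/3, -5/3, -1/3]
R3 ← R3 + (2/3)·R2: [0, 0, 0, 0]
R4 ← R4 + (2)·R2: [0, 0, 0, 0]
R5 ← R5 − (5/3)·R2: [0, 0, 0, 0]
R6 ← R6 − (1/3)·R2: [0, 0, 0, 0]
2 nonzero rows, so rank(C) = 2.
C has 4 columns; by rank–nullity, nullity = 4 − 2 = 2.

2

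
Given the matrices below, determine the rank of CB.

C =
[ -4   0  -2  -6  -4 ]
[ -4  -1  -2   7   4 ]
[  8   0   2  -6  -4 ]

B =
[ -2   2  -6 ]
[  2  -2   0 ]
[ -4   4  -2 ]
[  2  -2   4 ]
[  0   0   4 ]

2

First compute CB:
[[  4,  -4, -12],
 [ 28, -28,  72],
 [-36,  36, -92]]
Now row reduce the product.
R2 ← R2 − (7)·R1: [0, 0, 156]
R3 ← R3 + (9)·R1: [0, 0, -200]
R3 ← R3 + (50/39)·R2: [0, 0, 0]
2 nonzero rows, so rank(CB) = 2.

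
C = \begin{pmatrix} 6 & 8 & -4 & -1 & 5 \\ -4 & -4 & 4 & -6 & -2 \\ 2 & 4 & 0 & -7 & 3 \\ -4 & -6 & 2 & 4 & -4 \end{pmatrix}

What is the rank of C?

2

Row reduce to echelon form.
R2 ← R2 + (2/3)·R1: [0, 4/3, 4/3, -20/3, 4/3]
R3 ← R3 − (1/3)·R1: [0, 4/3, 4/3, -20/3, 4/3]
R4 ← R4 + (2/3)·R1: [0, -2/3, -2/3, 10/3, -2/3]
R3 ← R3 − R2: [0, 0, 0, 0, 0]
R4 ← R4 + (1/2)·R2: [0, 0, 0, 0, 0]
Echelon form has 2 nonzero rows, so rank(C) = 2.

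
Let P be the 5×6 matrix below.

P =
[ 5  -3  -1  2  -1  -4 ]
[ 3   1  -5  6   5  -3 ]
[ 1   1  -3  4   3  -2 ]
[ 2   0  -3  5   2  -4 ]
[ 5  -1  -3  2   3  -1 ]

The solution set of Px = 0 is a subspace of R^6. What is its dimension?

3

Row reduce to echelon form.
R2 ← R2 − (3/5)·R1: [0, 14/5, -22/5, 24/5, 28/5, -3/5]
R3 ← R3 − (1/5)·R1: [0, 8/5, -14/5, 18/5, 16/5, -6/5]
R4 ← R4 − (2/5)·R1: [0, 6/5, -13/5, 21/5, 12/5, -12/5]
R5 ← R5 − R1: [0, 2, -2, 0, 4, 3]
R3 ← R3 − (4/7)·R2: [0, 0, -2/7, 6/7, 0, -6/7]
R4 ← R4 − (3/7)·R2: [0, 0, -5/7, 15/7, 0, -15/7]
R5 ← R5 − (5/7)·R2: [0, 0, 8/7, -24/7, 0, 24/7]
R4 ← R4 − (5/2)·R3: [0, 0, 0, 0, 0, 0]
R5 ← R5 + (4)·R3: [0, 0, 0, 0, 0, 0]
3 nonzero rows, so rank(P) = 3.
P has 6 columns; by rank–nullity, nullity = 6 − 3 = 3.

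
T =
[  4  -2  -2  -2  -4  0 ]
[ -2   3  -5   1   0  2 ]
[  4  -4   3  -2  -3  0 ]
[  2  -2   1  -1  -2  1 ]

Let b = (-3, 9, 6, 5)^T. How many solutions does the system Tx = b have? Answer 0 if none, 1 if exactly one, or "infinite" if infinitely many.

0

Row reduce the augmented matrix [T | b].
R2 ← R2 + (1/2)·R1: [0, 2, -6, 0, -2, 2, 15/2]
R3 ← R3 − R1: [0, -2, 5, 0, 1, 0, 9]
R4 ← R4 − (1/2)·R1: [0, -1, 2, 0, 0, 1, 13/2]
R3 ← R3 + R2: [0, 0, -1, 0, -1, 2, 33/2]
R4 ← R4 + (1/2)·R2: [0, 0, -1, 0, -1, 2, 41/4]
R4 ← R4 − R3: [0, 0, 0, 0, 0, 0, -25/4]
The echelon form has 4 nonzero rows; the last pivot sits in the augmented column, so rank(T) = 3 but rank([T|b]) = 4.
Since the ranks differ, the system is inconsistent.
It has no solutions.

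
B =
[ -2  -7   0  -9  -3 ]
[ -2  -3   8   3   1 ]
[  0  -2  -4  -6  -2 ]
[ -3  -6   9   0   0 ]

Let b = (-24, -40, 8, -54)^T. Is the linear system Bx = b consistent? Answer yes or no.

Row reduce the augmented matrix [B | b].
R2 ← R2 − R1: [0, 4, 8, 12, 4, -16]
R4 ← R4 − (3/2)·R1: [0, 9/2, 9, 27/2, 9/2, -18]
R3 ← R3 + (1/2)·R2: [0, 0, 0, 0, 0, 0]
R4 ← R4 − (9/8)·R2: [0, 0, 0, 0, 0, 0]
The echelon form has 2 nonzero rows, and every pivot lies in the first 5 columns, so rank(B) = rank([B|b]) = 2.
The system is consistent.

yes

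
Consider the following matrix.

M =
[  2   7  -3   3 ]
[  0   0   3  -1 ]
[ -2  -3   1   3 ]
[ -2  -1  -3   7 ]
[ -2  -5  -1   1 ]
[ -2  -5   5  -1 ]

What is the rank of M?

Row reduce to echelon form.
R3 ← R3 + R1: [0, 4, -2, 6]
R4 ← R4 + R1: [0, 6, -6, 10]
R5 ← R5 + R1: [0, 2, -4, 4]
R6 ← R6 + R1: [0, 2, 2, 2]
Swap R2 ↔ R3
R4 ← R4 − (3/2)·R2: [0, 0, -3, 1]
R5 ← R5 − (1/2)·R2: [0, 0, -3, 1]
R6 ← R6 − (1/2)·R2: [0, 0, 3, -1]
R4 ← R4 + R3: [0, 0, 0, 0]
R5 ← R5 + R3: [0, 0, 0, 0]
R6 ← R6 − R3: [0, 0, 0, 0]
Echelon form has 3 nonzero rows, so rank(M) = 3.

3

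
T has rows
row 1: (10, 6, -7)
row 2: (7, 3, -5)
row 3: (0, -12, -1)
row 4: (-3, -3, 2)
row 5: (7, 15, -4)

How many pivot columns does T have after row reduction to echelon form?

2

Row reduce to echelon form.
R2 ← R2 − (7/10)·R1: [0, -6/5, -1/10]
R4 ← R4 + (3/10)·R1: [0, -6/5, -1/10]
R5 ← R5 − (7/10)·R1: [0, 54/5, 9/10]
R3 ← R3 − (10)·R2: [0, 0, 0]
R4 ← R4 − R2: [0, 0, 0]
R5 ← R5 + (9)·R2: [0, 0, 0]
Echelon form has 2 nonzero rows, so rank(T) = 2.
Each nonzero row contributes one pivot column: 2 pivot columns.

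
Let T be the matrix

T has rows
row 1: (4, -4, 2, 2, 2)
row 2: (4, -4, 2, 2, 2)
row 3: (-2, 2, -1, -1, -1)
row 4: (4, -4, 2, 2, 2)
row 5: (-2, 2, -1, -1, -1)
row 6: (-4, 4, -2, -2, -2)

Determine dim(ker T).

Row reduce to echelon form.
R2 ← R2 − R1: [0, 0, 0, 0, 0]
R3 ← R3 + (1/2)·R1: [0, 0, 0, 0, 0]
R4 ← R4 − R1: [0, 0, 0, 0, 0]
R5 ← R5 + (1/2)·R1: [0, 0, 0, 0, 0]
R6 ← R6 + R1: [0, 0, 0, 0, 0]
1 nonzero row, so rank(T) = 1.
T has 5 columns; by rank–nullity, nullity = 5 − 1 = 4.

4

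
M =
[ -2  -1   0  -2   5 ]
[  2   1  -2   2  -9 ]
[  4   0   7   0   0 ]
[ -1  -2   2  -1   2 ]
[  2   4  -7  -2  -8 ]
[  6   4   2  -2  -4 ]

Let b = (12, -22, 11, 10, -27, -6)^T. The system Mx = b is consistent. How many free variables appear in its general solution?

Row reduce the augmented matrix [M | b].
R2 ← R2 + R1: [0, 0, -2, 0, -4, -10]
R3 ← R3 + (2)·R1: [0, -2, 7, -4, 10, 35]
R4 ← R4 − (1/2)·R1: [0, -3/2, 2, 0, -1/2, 4]
R5 ← R5 + R1: [0, 3, -7, -4, -3, -15]
R6 ← R6 + (3)·R1: [0, 1, 2, -8, 11, 30]
Swap R2 ↔ R3
R4 ← R4 − (3/4)·R2: [0, 0, -13/4, 3, -8, -89/4]
R5 ← R5 + (3/2)·R2: [0, 0, 7/2, -10, 12, 75/2]
R6 ← R6 + (1/2)·R2: [0, 0, 11/2, -10, 16, 95/2]
R4 ← R4 − (13/8)·R3: [0, 0, 0, 3, -3/2, -6]
R5 ← R5 + (7/4)·R3: [0, 0, 0, -10, 5, 20]
R6 ← R6 + (11/4)·R3: [0, 0, 0, -10, 5, 20]
R5 ← R5 + (10/3)·R4: [0, 0, 0, 0, 0, 0]
R6 ← R6 + (10/3)·R4: [0, 0, 0, 0, 0, 0]
The echelon form has 4 nonzero rows, and every pivot lies in the first 5 columns, so rank(M) = rank([M|b]) = 4.
The system is consistent.
Free variables = (unknowns) − (rank) = 5 − 4 = 1.

1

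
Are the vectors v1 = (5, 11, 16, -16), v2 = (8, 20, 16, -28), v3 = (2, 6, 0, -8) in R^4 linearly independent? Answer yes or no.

no

Form the matrix with these vectors as rows and row reduce.
R2 ← R2 − (8/5)·R1: [0, 12/5, -48/5, -12/5]
R3 ← R3 − (2/5)·R1: [0, 8/5, -32/5, -8/5]
R3 ← R3 − (2/3)·R2: [0, 0, 0, 0]
2 nonzero rows, so the 3 vectors span a space of dimension 2.
Since 2 < 3, the vectors are linearly dependent.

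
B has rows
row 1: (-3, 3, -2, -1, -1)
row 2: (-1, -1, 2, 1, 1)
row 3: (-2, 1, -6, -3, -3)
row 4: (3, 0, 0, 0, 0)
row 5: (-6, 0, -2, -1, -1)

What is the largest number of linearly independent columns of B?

Row reduce to echelon form.
R2 ← R2 − (1/3)·R1: [0, -2, 8/3, 4/3, 4/3]
R3 ← R3 − (2/3)·R1: [0, -1, -14/3, -7/3, -7/3]
R4 ← R4 + R1: [0, 3, -2, -1, -1]
R5 ← R5 − (2)·R1: [0, -6, 2, 1, 1]
R3 ← R3 − (1/2)·R2: [0, 0, -6, -3, -3]
R4 ← R4 + (3/2)·R2: [0, 0, 2, 1, 1]
R5 ← R5 − (3)·R2: [0, 0, -6, -3, -3]
R4 ← R4 + (1/3)·R3: [0, 0, 0, 0, 0]
R5 ← R5 − R3: [0, 0, 0, 0, 0]
Echelon form has 3 nonzero rows, so rank(B) = 3.
The rank gives the maximum number of linearly independent columns: 3.

3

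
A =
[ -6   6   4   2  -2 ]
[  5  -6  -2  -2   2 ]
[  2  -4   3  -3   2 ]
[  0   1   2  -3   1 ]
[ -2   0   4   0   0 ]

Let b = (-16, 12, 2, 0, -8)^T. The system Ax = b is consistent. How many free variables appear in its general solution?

2

Row reduce the augmented matrix [A | b].
R2 ← R2 + (5/6)·R1: [0, -1, 4/3, -1/3, 1/3, -4/3]
R3 ← R3 + (1/3)·R1: [0, -2, 13/3, -7/3, 4/3, -10/3]
R5 ← R5 − (1/3)·R1: [0, -2, 8/3, -2/3, 2/3, -8/3]
R3 ← R3 − (2)·R2: [0, 0, 5/3, -5/3, 2/3, -2/3]
R4 ← R4 + R2: [0, 0, 10/3, -10/3, 4/3, -4/3]
R5 ← R5 − (2)·R2: [0, 0, 0, 0, 0, 0]
R4 ← R4 − (2)·R3: [0, 0, 0, 0, 0, 0]
The echelon form has 3 nonzero rows, and every pivot lies in the first 5 columns, so rank(A) = rank([A|b]) = 3.
The system is consistent.
Free variables = (unknowns) − (rank) = 5 − 3 = 2.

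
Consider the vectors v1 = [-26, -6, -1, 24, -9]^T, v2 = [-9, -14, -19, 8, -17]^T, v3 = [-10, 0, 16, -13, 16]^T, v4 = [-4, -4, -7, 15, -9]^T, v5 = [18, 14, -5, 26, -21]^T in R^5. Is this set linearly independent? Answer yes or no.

Form the matrix with these vectors as rows and row reduce.
R2 ← R2 − (9/26)·R1: [0, -155/13, -485/26, -4/13, -361/26]
R3 ← R3 − (5/13)·R1: [0, 30/13, 213/13, -289/13, 253/13]
R4 ← R4 − (2/13)·R1: [0, -40/13, -89/13, 147/13, -99/13]
R5 ← R5 + (9/13)·R1: [0, 128/13, -74/13, 554/13, -354/13]
R3 ← R3 + (6/31)·R2: [0, 0, 396/31, -691/31, 520/31]
R4 ← R4 − (8/31)·R2: [0, 0, -63/31, 353/31, -125/31]
R5 ← R5 + (128/155)·R2: [0, 0, -654/31, 6566/155, -5998/155]
R4 ← R4 + (7/44)·R3: [0, 0, 0, 345/44, -15/11]
R5 ← R5 + (109/66)·R3: [0, 0, 0, 1831/330, -1814/165]
R5 ← R5 − (3662/5175)·R4: [0, 0, 0, 0, -692/69]
5 nonzero rows, so the 5 vectors span a space of dimension 5.
Since 5 = 5, the vectors are linearly independent.

yes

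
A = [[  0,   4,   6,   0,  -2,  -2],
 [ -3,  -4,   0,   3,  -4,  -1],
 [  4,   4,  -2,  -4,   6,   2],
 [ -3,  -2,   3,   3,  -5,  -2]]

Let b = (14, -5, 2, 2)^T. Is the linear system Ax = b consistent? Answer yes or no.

yes

Row reduce the augmented matrix [A | b].
Swap R1 ↔ R2
R3 ← R3 + (4/3)·R1: [0, -4/3, -2, 0, 2/3, 2/3, -14/3]
R4 ← R4 − R1: [0, 2, 3, 0, -1, -1, 7]
R3 ← R3 + (1/3)·R2: [0, 0, 0, 0, 0, 0, 0]
R4 ← R4 − (1/2)·R2: [0, 0, 0, 0, 0, 0, 0]
The echelon form has 2 nonzero rows, and every pivot lies in the first 6 columns, so rank(A) = rank([A|b]) = 2.
The system is consistent.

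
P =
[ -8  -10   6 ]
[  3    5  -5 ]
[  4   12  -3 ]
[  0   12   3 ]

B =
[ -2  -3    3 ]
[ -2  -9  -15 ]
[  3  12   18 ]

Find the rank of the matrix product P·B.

First compute PB:
[[ 54, 186, 234],
 [-31, -114, -156],
 [-41, -156, -222],
 [-15, -72, -126]]
Now row reduce the product.
R2 ← R2 + (31/54)·R1: [0, -65/9, -65/3]
R3 ← R3 + (41/54)·R1: [0, -133/9, -133/3]
R4 ← R4 + (5/18)·R1: [0, -61/3, -61]
R3 ← R3 − (133/65)·R2: [0, 0, 0]
R4 ← R4 − (183/65)·R2: [0, 0, 0]
2 nonzero rows, so rank(PB) = 2.

2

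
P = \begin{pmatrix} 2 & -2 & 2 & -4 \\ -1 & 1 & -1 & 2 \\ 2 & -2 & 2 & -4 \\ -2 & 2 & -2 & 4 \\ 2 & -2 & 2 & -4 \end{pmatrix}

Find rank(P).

Row reduce to echelon form.
R2 ← R2 + (1/2)·R1: [0, 0, 0, 0]
R3 ← R3 − R1: [0, 0, 0, 0]
R4 ← R4 + R1: [0, 0, 0, 0]
R5 ← R5 − R1: [0, 0, 0, 0]
Echelon form has 1 nonzero row, so rank(P) = 1.

1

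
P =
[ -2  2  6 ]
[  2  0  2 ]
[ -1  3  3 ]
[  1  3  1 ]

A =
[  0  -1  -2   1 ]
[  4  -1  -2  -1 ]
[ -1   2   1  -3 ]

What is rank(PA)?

3

First compute PA:
[[  2,  12,   6, -22],
 [ -2,   2,  -2,  -4],
 [  9,   4,  -1, -13],
 [ 11,  -2,  -7,  -5]]
Now row reduce the product.
R2 ← R2 + R1: [0, 14, 4, -26]
R3 ← R3 − (9/2)·R1: [0, -50, -28, 86]
R4 ← R4 − (11/2)·R1: [0, -68, -40, 116]
R3 ← R3 + (25/7)·R2: [0, 0, -96/7, -48/7]
R4 ← R4 + (34/7)·R2: [0, 0, -144/7, -72/7]
R4 ← R4 − (3/2)·R3: [0, 0, 0, 0]
3 nonzero rows, so rank(PA) = 3.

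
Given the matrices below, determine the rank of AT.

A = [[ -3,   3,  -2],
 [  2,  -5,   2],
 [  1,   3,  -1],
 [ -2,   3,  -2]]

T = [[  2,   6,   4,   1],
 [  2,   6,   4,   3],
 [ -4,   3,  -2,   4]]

3

First compute AT:
[[  8,  -6,   4,  -2],
 [-14, -12, -16,  -5],
 [ 12,  21,  18,   6],
 [ 10,   0,   8,  -1]]
Now row reduce the product.
R2 ← R2 + (7/4)·R1: [0, -45/2, -9, -17/2]
R3 ← R3 − (3/2)·R1: [0, 30, 12, 9]
R4 ← R4 − (5/4)·R1: [0, 15/2, 3, 3/2]
R3 ← R3 + (4/3)·R2: [0, 0, 0, -7/3]
R4 ← R4 + (1/3)·R2: [0, 0, 0, -4/3]
R4 ← R4 − (4/7)·R3: [0, 0, 0, 0]
3 nonzero rows, so rank(AT) = 3.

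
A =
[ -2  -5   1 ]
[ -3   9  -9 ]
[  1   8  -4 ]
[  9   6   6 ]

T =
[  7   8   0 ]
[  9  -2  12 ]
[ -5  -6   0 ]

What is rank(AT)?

First compute AT:
[[-64, -12, -60],
 [105,  12, 108],
 [ 99,  16,  96],
 [ 87,  24,  72]]
Now row reduce the product.
R2 ← R2 + (105/64)·R1: [0, -123/16, 153/16]
R3 ← R3 + (99/64)·R1: [0, -41/16, 51/16]
R4 ← R4 + (87/64)·R1: [0, 123/16, -153/16]
R3 ← R3 − (1/3)·R2: [0, 0, 0]
R4 ← R4 + R2: [0, 0, 0]
2 nonzero rows, so rank(AT) = 2.

2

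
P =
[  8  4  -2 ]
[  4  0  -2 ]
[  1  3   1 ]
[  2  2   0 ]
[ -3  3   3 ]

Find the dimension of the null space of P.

Row reduce to echelon form.
R2 ← R2 − (1/2)·R1: [0, -2, -1]
R3 ← R3 − (1/8)·R1: [0, 5/2, 5/4]
R4 ← R4 − (1/4)·R1: [0, 1, 1/2]
R5 ← R5 + (3/8)·R1: [0, 9/2, 9/4]
R3 ← R3 + (5/4)·R2: [0, 0, 0]
R4 ← R4 + (1/2)·R2: [0, 0, 0]
R5 ← R5 + (9/4)·R2: [0, 0, 0]
2 nonzero rows, so rank(P) = 2.
P has 3 columns; by rank–nullity, nullity = 3 − 2 = 1.

1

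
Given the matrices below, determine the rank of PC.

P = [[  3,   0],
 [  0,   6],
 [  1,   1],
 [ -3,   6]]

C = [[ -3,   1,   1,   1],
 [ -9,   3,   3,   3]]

1

First compute PC:
[[ -9,   3,   3,   3],
 [-54,  18,  18,  18],
 [-12,   4,   4,   4],
 [-45,  15,  15,  15]]
Now row reduce the product.
R2 ← R2 − (6)·R1: [0, 0, 0, 0]
R3 ← R3 − (4/3)·R1: [0, 0, 0, 0]
R4 ← R4 − (5)·R1: [0, 0, 0, 0]
1 nonzero row, so rank(PC) = 1.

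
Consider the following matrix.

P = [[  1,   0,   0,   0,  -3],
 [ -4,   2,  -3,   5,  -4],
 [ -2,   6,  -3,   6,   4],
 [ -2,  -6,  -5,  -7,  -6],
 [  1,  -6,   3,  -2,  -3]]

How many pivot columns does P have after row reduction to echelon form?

Row reduce to echelon form.
R2 ← R2 + (4)·R1: [0, 2, -3, 5, -16]
R3 ← R3 + (2)·R1: [0, 6, -3, 6, -2]
R4 ← R4 + (2)·R1: [0, -6, -5, -7, -12]
R5 ← R5 − R1: [0, -6, 3, -2, 0]
R3 ← R3 − (3)·R2: [0, 0, 6, -9, 46]
R4 ← R4 + (3)·R2: [0, 0, -14, 8, -60]
R5 ← R5 + (3)·R2: [0, 0, -6, 13, -48]
R4 ← R4 + (7/3)·R3: [0, 0, 0, -13, 142/3]
R5 ← R5 + R3: [0, 0, 0, 4, -2]
R5 ← R5 + (4/13)·R4: [0, 0, 0, 0, 490/39]
Echelon form has 5 nonzero rows, so rank(P) = 5.
Each nonzero row contributes one pivot column: 5 pivot columns.

5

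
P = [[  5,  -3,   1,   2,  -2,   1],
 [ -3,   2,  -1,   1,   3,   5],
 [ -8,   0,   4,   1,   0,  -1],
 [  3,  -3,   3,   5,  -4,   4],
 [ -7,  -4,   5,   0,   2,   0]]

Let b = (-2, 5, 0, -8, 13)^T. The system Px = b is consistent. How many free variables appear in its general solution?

1

Row reduce the augmented matrix [P | b].
R2 ← R2 + (3/5)·R1: [0, 1/5, -2/5, 11/5, 9/5, 28/5, 19/5]
R3 ← R3 + (8/5)·R1: [0, -24/5, 28/5, 21/5, -16/5, 3/5, -16/5]
R4 ← R4 − (3/5)·R1: [0, -6/5, 12/5, 19/5, -14/5, 17/5, -34/5]
R5 ← R5 + (7/5)·R1: [0, -41/5, 32/5, 14/5, -4/5, 7/5, 51/5]
R3 ← R3 + (24)·R2: [0, 0, -4, 57, 40, 135, 88]
R4 ← R4 + (6)·R2: [0, 0, 0, 17, 8, 37, 16]
R5 ← R5 + (41)·R2: [0, 0, -10, 93, 73, 231, 166]
R5 ← R5 − (5/2)·R3: [0, 0, 0, -99/2, -27, -213/2, -54]
R5 ← R5 + (99/34)·R4: [0, 0, 0, 0, -63/17, 21/17, -126/17]
The echelon form has 5 nonzero rows, and every pivot lies in the first 6 columns, so rank(P) = rank([P|b]) = 5.
The system is consistent.
Free variables = (unknowns) − (rank) = 6 − 5 = 1.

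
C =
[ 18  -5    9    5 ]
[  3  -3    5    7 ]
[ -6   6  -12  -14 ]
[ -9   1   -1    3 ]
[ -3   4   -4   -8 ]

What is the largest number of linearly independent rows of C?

Row reduce to echelon form.
R2 ← R2 − (1/6)·R1: [0, -13/6, 7/2, 37/6]
R3 ← R3 + (1/3)·R1: [0, 13/3, -9, -37/3]
R4 ← R4 + (1/2)·R1: [0, -3/2, 7/2, 11/2]
R5 ← R5 + (1/6)·R1: [0, 19/6, -5/2, -43/6]
R3 ← R3 + (2)·R2: [0, 0, -2, 0]
R4 ← R4 − (9/13)·R2: [0, 0, 14/13, 16/13]
R5 ← R5 + (19/13)·R2: [0, 0, 34/13, 24/13]
R4 ← R4 + (7/13)·R3: [0, 0, 0, 16/13]
R5 ← R5 + (17/13)·R3: [0, 0, 0, 24/13]
R5 ← R5 − (3/2)·R4: [0, 0, 0, 0]
Echelon form has 4 nonzero rows, so rank(C) = 4.
The rank gives the maximum number of linearly independent rows: 4.

4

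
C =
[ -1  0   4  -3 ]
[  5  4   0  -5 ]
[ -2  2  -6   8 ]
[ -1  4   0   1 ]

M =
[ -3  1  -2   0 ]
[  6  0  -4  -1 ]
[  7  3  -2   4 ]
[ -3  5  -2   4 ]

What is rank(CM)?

First compute CM:
[[ 40,  -4,   0,   4],
 [ 24, -20, -16, -24],
 [-48,  20,  -8,   6],
 [ 24,   4, -16,   0]]
Now row reduce the product.
R2 ← R2 − (3/5)·R1: [0, -88/5, -16, -132/5]
R3 ← R3 + (6/5)·R1: [0, 76/5, -8, 54/5]
R4 ← R4 − (3/5)·R1: [0, 32/5, -16, -12/5]
R3 ← R3 + (19/22)·R2: [0, 0, -240/11, -12]
R4 ← R4 + (4/11)·R2: [0, 0, -240/11, -12]
R4 ← R4 − R3: [0, 0, 0, 0]
3 nonzero rows, so rank(CM) = 3.

3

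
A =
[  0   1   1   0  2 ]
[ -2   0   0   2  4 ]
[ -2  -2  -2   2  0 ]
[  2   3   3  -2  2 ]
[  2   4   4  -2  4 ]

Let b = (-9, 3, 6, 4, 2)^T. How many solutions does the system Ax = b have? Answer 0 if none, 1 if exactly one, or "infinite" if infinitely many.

0

Row reduce the augmented matrix [A | b].
Swap R1 ↔ R2
R3 ← R3 − R1: [0, -2, -2, 0, -4, 3]
R4 ← R4 + R1: [0, 3, 3, 0, 6, 7]
R5 ← R5 + R1: [0, 4, 4, 0, 8, 5]
R3 ← R3 + (2)·R2: [0, 0, 0, 0, 0, -15]
R4 ← R4 − (3)·R2: [0, 0, 0, 0, 0, 34]
R5 ← R5 − (4)·R2: [0, 0, 0, 0, 0, 41]
R4 ← R4 + (34/15)·R3: [0, 0, 0, 0, 0, 0]
R5 ← R5 + (41/15)·R3: [0, 0, 0, 0, 0, 0]
The echelon form has 3 nonzero rows; the last pivot sits in the augmented column, so rank(A) = 2 but rank([A|b]) = 3.
Since the ranks differ, the system is inconsistent.
It has no solutions.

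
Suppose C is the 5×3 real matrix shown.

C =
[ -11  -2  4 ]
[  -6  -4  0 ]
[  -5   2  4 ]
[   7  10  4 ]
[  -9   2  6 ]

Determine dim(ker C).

Row reduce to echelon form.
R2 ← R2 − (6/11)·R1: [0, -32/11, -24/11]
R3 ← R3 − (5/11)·R1: [0, 32/11, 24/11]
R4 ← R4 + (7/11)·R1: [0, 96/11, 72/11]
R5 ← R5 − (9/11)·R1: [0, 40/11, 30/11]
R3 ← R3 + R2: [0, 0, 0]
R4 ← R4 + (3)·R2: [0, 0, 0]
R5 ← R5 + (5/4)·R2: [0, 0, 0]
2 nonzero rows, so rank(C) = 2.
C has 3 columns; by rank–nullity, nullity = 3 − 2 = 1.

1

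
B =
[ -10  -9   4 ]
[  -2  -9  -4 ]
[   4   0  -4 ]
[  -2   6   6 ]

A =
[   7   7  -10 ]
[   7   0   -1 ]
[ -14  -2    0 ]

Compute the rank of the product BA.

2

First compute BA:
[[-189, -78, 109],
 [-21,  -6,  29],
 [ 84,  36, -40],
 [-56, -26,  14]]
Now row reduce the product.
R2 ← R2 − (1/9)·R1: [0, 8/3, 152/9]
R3 ← R3 + (4/9)·R1: [0, 4/3, 76/9]
R4 ← R4 − (8/27)·R1: [0, -26/9, -494/27]
R3 ← R3 − (1/2)·R2: [0, 0, 0]
R4 ← R4 + (13/12)·R2: [0, 0, 0]
2 nonzero rows, so rank(BA) = 2.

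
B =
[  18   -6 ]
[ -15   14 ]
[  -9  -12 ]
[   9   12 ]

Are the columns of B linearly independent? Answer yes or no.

Row reduce B to echelon form.
R2 ← R2 + (5/6)·R1: [0, 9]
R3 ← R3 + (1/2)·R1: [0, -15]
R4 ← R4 − (1/2)·R1: [0, 15]
R3 ← R3 + (5/3)·R2: [0, 0]
R4 ← R4 − (5/3)·R2: [0, 0]
2 pivots among 2 columns.
Every column is a pivot column, so the columns are linearly independent.

yes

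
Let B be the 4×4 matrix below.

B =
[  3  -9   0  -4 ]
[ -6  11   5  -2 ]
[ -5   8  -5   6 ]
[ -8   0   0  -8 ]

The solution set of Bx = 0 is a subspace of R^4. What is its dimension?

0

Row reduce to echelon form.
R2 ← R2 + (2)·R1: [0, -7, 5, -10]
R3 ← R3 + (5/3)·R1: [0, -7, -5, -2/3]
R4 ← R4 + (8/3)·R1: [0, -24, 0, -56/3]
R3 ← R3 − R2: [0, 0, -10, 28/3]
R4 ← R4 − (24/7)·R2: [0, 0, -120/7, 328/21]
R4 ← R4 − (12/7)·R3: [0, 0, 0, -8/21]
4 nonzero rows, so rank(B) = 4.
B has 4 columns; by rank–nullity, nullity = 4 − 4 = 0.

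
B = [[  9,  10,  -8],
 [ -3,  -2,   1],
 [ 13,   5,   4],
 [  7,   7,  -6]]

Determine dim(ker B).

Row reduce to echelon form.
R2 ← R2 + (1/3)·R1: [0, 4/3, -5/3]
R3 ← R3 − (13/9)·R1: [0, -85/9, 140/9]
R4 ← R4 − (7/9)·R1: [0, -7/9, 2/9]
R3 ← R3 + (85/12)·R2: [0, 0, 15/4]
R4 ← R4 + (7/12)·R2: [0, 0, -3/4]
R4 ← R4 + (1/5)·R3: [0, 0, 0]
3 nonzero rows, so rank(B) = 3.
B has 3 columns; by rank–nullity, nullity = 3 − 3 = 0.

0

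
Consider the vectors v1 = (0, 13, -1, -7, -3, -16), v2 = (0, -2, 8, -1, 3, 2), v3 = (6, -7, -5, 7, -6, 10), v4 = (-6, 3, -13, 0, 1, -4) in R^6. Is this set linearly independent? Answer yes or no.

Form the matrix with these vectors as rows and row reduce.
Swap R1 ↔ R3
R4 ← R4 + R1: [0, -4, -18, 7, -5, 6]
R3 ← R3 + (13/2)·R2: [0, 0, 51, -27/2, 33/2, -3]
R4 ← R4 − (2)·R2: [0, 0, -34, 9, -11, 2]
R4 ← R4 + (2/3)·R3: [0, 0, 0, 0, 0, 0]
3 nonzero rows, so the 4 vectors span a space of dimension 3.
Since 3 < 4, the vectors are linearly dependent.

no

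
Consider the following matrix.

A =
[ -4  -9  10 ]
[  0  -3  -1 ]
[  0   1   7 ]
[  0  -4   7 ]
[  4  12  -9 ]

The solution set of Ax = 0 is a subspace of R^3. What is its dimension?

0

Row reduce to echelon form.
R5 ← R5 + R1: [0, 3, 1]
R3 ← R3 + (1/3)·R2: [0, 0, 20/3]
R4 ← R4 − (4/3)·R2: [0, 0, 25/3]
R5 ← R5 + R2: [0, 0, 0]
R4 ← R4 − (5/4)·R3: [0, 0, 0]
3 nonzero rows, so rank(A) = 3.
A has 3 columns; by rank–nullity, nullity = 3 − 3 = 0.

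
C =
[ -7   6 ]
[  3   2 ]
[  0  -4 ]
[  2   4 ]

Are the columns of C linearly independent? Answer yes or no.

yes

Row reduce C to echelon form.
R2 ← R2 + (3/7)·R1: [0, 32/7]
R4 ← R4 + (2/7)·R1: [0, 40/7]
R3 ← R3 + (7/8)·R2: [0, 0]
R4 ← R4 − (5/4)·R2: [0, 0]
2 pivots among 2 columns.
Every column is a pivot column, so the columns are linearly independent.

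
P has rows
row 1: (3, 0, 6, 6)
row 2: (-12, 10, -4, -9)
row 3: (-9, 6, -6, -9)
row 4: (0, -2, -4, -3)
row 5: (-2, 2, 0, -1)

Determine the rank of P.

2

Row reduce to echelon form.
R2 ← R2 + (4)·R1: [0, 10, 20, 15]
R3 ← R3 + (3)·R1: [0, 6, 12, 9]
R5 ← R5 + (2/3)·R1: [0, 2, 4, 3]
R3 ← R3 − (3/5)·R2: [0, 0, 0, 0]
R4 ← R4 + (1/5)·R2: [0, 0, 0, 0]
R5 ← R5 − (1/5)·R2: [0, 0, 0, 0]
Echelon form has 2 nonzero rows, so rank(P) = 2.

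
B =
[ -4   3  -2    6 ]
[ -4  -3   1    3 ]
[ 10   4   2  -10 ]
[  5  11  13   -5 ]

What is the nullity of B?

Row reduce to echelon form.
R2 ← R2 − R1: [0, -6, 3, -3]
R3 ← R3 + (5/2)·R1: [0, 23/2, -3, 5]
R4 ← R4 + (5/4)·R1: [0, 59/4, 21/2, 5/2]
R3 ← R3 + (23/12)·R2: [0, 0, 11/4, -3/4]
R4 ← R4 + (59/24)·R2: [0, 0, 143/8, -39/8]
R4 ← R4 − (13/2)·R3: [0, 0, 0, 0]
3 nonzero rows, so rank(B) = 3.
B has 4 columns; by rank–nullity, nullity = 4 − 3 = 1.

1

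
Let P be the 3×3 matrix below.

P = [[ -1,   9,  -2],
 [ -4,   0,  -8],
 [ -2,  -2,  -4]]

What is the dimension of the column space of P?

2

Row reduce to echelon form.
R2 ← R2 − (4)·R1: [0, -36, 0]
R3 ← R3 − (2)·R1: [0, -20, 0]
R3 ← R3 − (5/9)·R2: [0, 0, 0]
Echelon form has 2 nonzero rows, so rank(P) = 2.
The column space has dimension equal to the rank: 2.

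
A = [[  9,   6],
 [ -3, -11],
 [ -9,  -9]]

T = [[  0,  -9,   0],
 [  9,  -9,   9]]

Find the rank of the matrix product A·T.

2

First compute AT:
[[ 54, -135,  54],
 [-99, 126, -99],
 [-81, 162, -81]]
Now row reduce the product.
R2 ← R2 + (11/6)·R1: [0, -243/2, 0]
R3 ← R3 + (3/2)·R1: [0, -81/2, 0]
R3 ← R3 − (1/3)·R2: [0, 0, 0]
2 nonzero rows, so rank(AT) = 2.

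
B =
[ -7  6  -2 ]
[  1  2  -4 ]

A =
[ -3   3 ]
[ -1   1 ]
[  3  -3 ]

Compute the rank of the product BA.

1

First compute BA:
[[  9,  -9],
 [-17,  17]]
Now row reduce the product.
R2 ← R2 + (17/9)·R1: [0, 0]
1 nonzero row, so rank(BA) = 1.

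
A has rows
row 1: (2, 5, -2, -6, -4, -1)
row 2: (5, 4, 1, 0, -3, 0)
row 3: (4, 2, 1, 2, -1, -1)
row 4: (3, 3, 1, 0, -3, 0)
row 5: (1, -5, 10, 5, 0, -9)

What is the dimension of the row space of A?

5

Row reduce to echelon form.
R2 ← R2 − (5/2)·R1: [0, -17/2, 6, 15, 7, 5/2]
R3 ← R3 − (2)·R1: [0, -8, 5, 14, 7, 1]
R4 ← R4 − (3/2)·R1: [0, -9/2, 4, 9, 3, 3/2]
R5 ← R5 − (1/2)·R1: [0, -15/2, 11, 8, 2, -17/2]
R3 ← R3 − (16/17)·R2: [0, 0, -11/17, -2/17, 7/17, -23/17]
R4 ← R4 − (9/17)·R2: [0, 0, 14/17, 18/17, -12/17, 3/17]
R5 ← R5 − (15/17)·R2: [0, 0, 97/17, -89/17, -71/17, -182/17]
R4 ← R4 + (14/11)·R3: [0, 0, 0, 10/11, -2/11, -17/11]
R5 ← R5 + (97/11)·R3: [0, 0, 0, -69/11, -6/11, -249/11]
R5 ← R5 + (69/10)·R4: [0, 0, 0, 0, -9/5, -333/10]
Echelon form has 5 nonzero rows, so rank(A) = 5.
The row space has dimension equal to the rank: 5.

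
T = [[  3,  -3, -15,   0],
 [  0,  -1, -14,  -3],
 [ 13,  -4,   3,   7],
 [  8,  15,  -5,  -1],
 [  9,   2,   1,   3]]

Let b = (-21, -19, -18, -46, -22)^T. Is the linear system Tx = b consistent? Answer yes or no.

yes

Row reduce the augmented matrix [T | b].
R3 ← R3 − (13/3)·R1: [0, 9, 68, 7, 73]
R4 ← R4 − (8/3)·R1: [0, 23, 35, -1, 10]
R5 ← R5 − (3)·R1: [0, 11, 46, 3, 41]
R3 ← R3 + (9)·R2: [0, 0, -58, -20, -98]
R4 ← R4 + (23)·R2: [0, 0, -287, -70, -427]
R5 ← R5 + (11)·R2: [0, 0, -108, -30, -168]
R4 ← R4 − (287/58)·R3: [0, 0, 0, 840/29, 1680/29]
R5 ← R5 − (54/29)·R3: [0, 0, 0, 210/29, 420/29]
R5 ← R5 − (1/4)·R4: [0, 0, 0, 0, 0]
The echelon form has 4 nonzero rows, and every pivot lies in the first 4 columns, so rank(T) = rank([T|b]) = 4.
The system is consistent.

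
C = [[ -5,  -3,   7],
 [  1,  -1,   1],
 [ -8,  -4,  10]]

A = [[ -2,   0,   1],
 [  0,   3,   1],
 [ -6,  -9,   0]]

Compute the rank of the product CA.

2

First compute CA:
[[-32, -72,  -8],
 [ -8, -12,   0],
 [-44, -102, -12]]
Now row reduce the product.
R2 ← R2 − (1/4)·R1: [0, 6, 2]
R3 ← R3 − (11/8)·R1: [0, -3, -1]
R3 ← R3 + (1/2)·R2: [0, 0, 0]
2 nonzero rows, so rank(CA) = 2.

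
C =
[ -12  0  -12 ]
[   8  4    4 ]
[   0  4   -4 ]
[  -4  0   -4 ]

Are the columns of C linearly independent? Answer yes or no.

Row reduce C to echelon form.
R2 ← R2 + (2/3)·R1: [0, 4, -4]
R4 ← R4 − (1/3)·R1: [0, 0, 0]
R3 ← R3 − R2: [0, 0, 0]
2 pivots among 3 columns.
Only 2 < 3 pivot columns, so the columns are linearly dependent.

no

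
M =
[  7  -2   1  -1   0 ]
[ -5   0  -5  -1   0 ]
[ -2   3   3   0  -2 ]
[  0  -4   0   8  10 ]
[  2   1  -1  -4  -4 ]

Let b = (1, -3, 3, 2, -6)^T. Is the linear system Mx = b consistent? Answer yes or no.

Row reduce the augmented matrix [M | b].
R2 ← R2 + (5/7)·R1: [0, -10/7, -30/7, -12/7, 0, -16/7]
R3 ← R3 + (2/7)·R1: [0, 17/7, 23/7, -2/7, -2, 23/7]
R5 ← R5 − (2/7)·R1: [0, 11/7, -9/7, -26/7, -4, -44/7]
R3 ← R3 + (17/10)·R2: [0, 0, -4, -16/5, -2, -3/5]
R4 ← R4 − (14/5)·R2: [0, 0, 12, 64/5, 10, 42/5]
R5 ← R5 + (11/10)·R2: [0, 0, -6, -28/5, -4, -44/5]
R4 ← R4 + (3)·R3: [0, 0, 0, 16/5, 4, 33/5]
R5 ← R5 − (3/2)·R3: [0, 0, 0, -4/5, -1, -79/10]
R5 ← R5 + (1/4)·R4: [0, 0, 0, 0, 0, -25/4]
The echelon form has 5 nonzero rows; the last pivot sits in the augmented column, so rank(M) = 4 but rank([M|b]) = 5.
Since the ranks differ, the system is inconsistent.

no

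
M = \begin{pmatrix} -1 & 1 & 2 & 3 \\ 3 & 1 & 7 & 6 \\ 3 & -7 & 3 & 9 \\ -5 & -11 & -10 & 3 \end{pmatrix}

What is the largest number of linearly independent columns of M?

3

Row reduce to echelon form.
R2 ← R2 + (3)·R1: [0, 4, 13, 15]
R3 ← R3 + (3)·R1: [0, -4, 9, 18]
R4 ← R4 − (5)·R1: [0, -16, -20, -12]
R3 ← R3 + R2: [0, 0, 22, 33]
R4 ← R4 + (4)·R2: [0, 0, 32, 48]
R4 ← R4 − (16/11)·R3: [0, 0, 0, 0]
Echelon form has 3 nonzero rows, so rank(M) = 3.
The rank gives the maximum number of linearly independent columns: 3.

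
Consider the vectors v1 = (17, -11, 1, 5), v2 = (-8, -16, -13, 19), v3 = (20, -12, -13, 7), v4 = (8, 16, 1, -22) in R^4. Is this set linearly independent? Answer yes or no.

Form the matrix with these vectors as rows and row reduce.
R2 ← R2 + (8/17)·R1: [0, -360/17, -213/17, 363/17]
R3 ← R3 − (20/17)·R1: [0, 16/17, -241/17, 19/17]
R4 ← R4 − (8/17)·R1: [0, 360/17, 9/17, -414/17]
R3 ← R3 + (2/45)·R2: [0, 0, -221/15, 31/15]
R4 ← R4 + R2: [0, 0, -12, -3]
R4 ← R4 − (180/221)·R3: [0, 0, 0, -1035/221]
4 nonzero rows, so the 4 vectors span a space of dimension 4.
Since 4 = 4, the vectors are linearly independent.

yes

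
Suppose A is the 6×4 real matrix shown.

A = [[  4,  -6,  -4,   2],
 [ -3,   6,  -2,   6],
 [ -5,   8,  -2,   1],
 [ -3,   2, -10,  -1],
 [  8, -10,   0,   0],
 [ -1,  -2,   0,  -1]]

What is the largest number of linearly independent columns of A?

Row reduce to echelon form.
R2 ← R2 + (3/4)·R1: [0, 3/2, -5, 15/2]
R3 ← R3 + (5/4)·R1: [0, 1/2, -7, 7/2]
R4 ← R4 + (3/4)·R1: [0, -5/2, -13, 1/2]
R5 ← R5 − (2)·R1: [0, 2, 8, -4]
R6 ← R6 + (1/4)·R1: [0, -7/2, -1, -1/2]
R3 ← R3 − (1/3)·R2: [0, 0, -16/3, 1]
R4 ← R4 + (5/3)·R2: [0, 0, -64/3, 13]
R5 ← R5 − (4/3)·R2: [0, 0, 44/3, -14]
R6 ← R6 + (7/3)·R2: [0, 0, -38/3, 17]
R4 ← R4 − (4)·R3: [0, 0, 0, 9]
R5 ← R5 + (11/4)·R3: [0, 0, 0, -45/4]
R6 ← R6 − (19/8)·R3: [0, 0, 0, 117/8]
R5 ← R5 + (5/4)·R4: [0, 0, 0, 0]
R6 ← R6 − (13/8)·R4: [0, 0, 0, 0]
Echelon form has 4 nonzero rows, so rank(A) = 4.
The rank gives the maximum number of linearly independent columns: 4.

4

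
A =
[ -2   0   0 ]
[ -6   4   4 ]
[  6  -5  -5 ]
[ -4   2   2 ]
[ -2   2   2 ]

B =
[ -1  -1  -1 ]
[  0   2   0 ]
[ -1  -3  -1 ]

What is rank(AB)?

1

First compute AB:
[[  2,   2,   2],
 [  2,   2,   2],
 [ -1,  -1,  -1],
 [  2,   2,   2],
 [  0,   0,   0]]
Now row reduce the product.
R2 ← R2 − R1: [0, 0, 0]
R3 ← R3 + (1/2)·R1: [0, 0, 0]
R4 ← R4 − R1: [0, 0, 0]
1 nonzero row, so rank(AB) = 1.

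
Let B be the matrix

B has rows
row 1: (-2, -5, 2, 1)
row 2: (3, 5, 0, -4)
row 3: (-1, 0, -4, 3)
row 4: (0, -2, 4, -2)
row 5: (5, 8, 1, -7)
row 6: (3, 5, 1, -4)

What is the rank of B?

Row reduce to echelon form.
R2 ← R2 + (3/2)·R1: [0, -5/2, 3, -5/2]
R3 ← R3 − (1/2)·R1: [0, 5/2, -5, 5/2]
R5 ← R5 + (5/2)·R1: [0, -9/2, 6, -9/2]
R6 ← R6 + (3/2)·R1: [0, -5/2, 4, -5/2]
R3 ← R3 + R2: [0, 0, -2, 0]
R4 ← R4 − (4/5)·R2: [0, 0, 8/5, 0]
R5 ← R5 − (9/5)·R2: [0, 0, 3/5, 0]
R6 ← R6 − R2: [0, 0, 1, 0]
R4 ← R4 + (4/5)·R3: [0, 0, 0, 0]
R5 ← R5 + (3/10)·R3: [0, 0, 0, 0]
R6 ← R6 + (1/2)·R3: [0, 0, 0, 0]
Echelon form has 3 nonzero rows, so rank(B) = 3.

3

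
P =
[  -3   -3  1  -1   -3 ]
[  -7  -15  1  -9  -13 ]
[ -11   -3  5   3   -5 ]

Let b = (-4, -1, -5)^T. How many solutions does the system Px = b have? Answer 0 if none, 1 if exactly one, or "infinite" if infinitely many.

0

Row reduce the augmented matrix [P | b].
R2 ← R2 − (7/3)·R1: [0, -8, -4/3, -20/3, -6, 25/3]
R3 ← R3 − (11/3)·R1: [0, 8, 4/3, 20/3, 6, 29/3]
R3 ← R3 + R2: [0, 0, 0, 0, 0, 18]
The echelon form has 3 nonzero rows; the last pivot sits in the augmented column, so rank(P) = 2 but rank([P|b]) = 3.
Since the ranks differ, the system is inconsistent.
It has no solutions.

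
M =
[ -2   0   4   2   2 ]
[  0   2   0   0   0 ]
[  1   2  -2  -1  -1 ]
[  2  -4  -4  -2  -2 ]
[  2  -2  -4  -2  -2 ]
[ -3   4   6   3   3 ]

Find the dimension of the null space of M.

3

Row reduce to echelon form.
R3 ← R3 + (1/2)·R1: [0, 2, 0, 0, 0]
R4 ← R4 + R1: [0, -4, 0, 0, 0]
R5 ← R5 + R1: [0, -2, 0, 0, 0]
R6 ← R6 − (3/2)·R1: [0, 4, 0, 0, 0]
R3 ← R3 − R2: [0, 0, 0, 0, 0]
R4 ← R4 + (2)·R2: [0, 0, 0, 0, 0]
R5 ← R5 + R2: [0, 0, 0, 0, 0]
R6 ← R6 − (2)·R2: [0, 0, 0, 0, 0]
2 nonzero rows, so rank(M) = 2.
M has 5 columns; by rank–nullity, nullity = 5 − 2 = 3.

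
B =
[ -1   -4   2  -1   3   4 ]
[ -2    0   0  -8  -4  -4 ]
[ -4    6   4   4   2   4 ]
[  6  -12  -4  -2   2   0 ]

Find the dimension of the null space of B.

3

Row reduce to echelon form.
R2 ← R2 − (2)·R1: [0, 8, -4, -6, -10, -12]
R3 ← R3 − (4)·R1: [0, 22, -4, 8, -10, -12]
R4 ← R4 + (6)·R1: [0, -36, 8, -8, 20, 24]
R3 ← R3 − (11/4)·R2: [0, 0, 7, 49/2, 35/2, 21]
R4 ← R4 + (9/2)·R2: [0, 0, -10, -35, -25, -30]
R4 ← R4 + (10/7)·R3: [0, 0, 0, 0, 0, 0]
3 nonzero rows, so rank(B) = 3.
B has 6 columns; by rank–nullity, nullity = 6 − 3 = 3.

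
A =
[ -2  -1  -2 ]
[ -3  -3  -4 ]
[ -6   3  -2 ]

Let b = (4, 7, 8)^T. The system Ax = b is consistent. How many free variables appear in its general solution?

Row reduce the augmented matrix [A | b].
R2 ← R2 − (3/2)·R1: [0, -3/2, -1, 1]
R3 ← R3 − (3)·R1: [0, 6, 4, -4]
R3 ← R3 + (4)·R2: [0, 0, 0, 0]
The echelon form has 2 nonzero rows, and every pivot lies in the first 3 columns, so rank(A) = rank([A|b]) = 2.
The system is consistent.
Free variables = (unknowns) − (rank) = 3 − 2 = 1.

1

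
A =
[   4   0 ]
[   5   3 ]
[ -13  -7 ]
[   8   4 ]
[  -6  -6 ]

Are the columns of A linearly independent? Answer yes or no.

Row reduce A to echelon form.
R2 ← R2 − (5/4)·R1: [0, 3]
R3 ← R3 + (13/4)·R1: [0, -7]
R4 ← R4 − (2)·R1: [0, 4]
R5 ← R5 + (3/2)·R1: [0, -6]
R3 ← R3 + (7/3)·R2: [0, 0]
R4 ← R4 − (4/3)·R2: [0, 0]
R5 ← R5 + (2)·R2: [0, 0]
2 pivots among 2 columns.
Every column is a pivot column, so the columns are linearly independent.

yes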